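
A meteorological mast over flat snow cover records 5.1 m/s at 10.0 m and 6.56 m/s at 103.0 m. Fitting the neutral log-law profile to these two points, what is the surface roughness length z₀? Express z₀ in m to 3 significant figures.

Log law: V(z) ∝ ln(z/z₀). With r = V₁/V₂ = 5.1/6.56 = 0.77744,
r · ln(z₂/z₀) = ln(z₁/z₀) ⇒ ln z₀ = (ln z₁ − r·ln z₂)/(1 − r)
ln z₀ = (2.30259 − 0.77744×4.63473) / 0.22256 = -5.8439
z₀ = exp(-5.8439) = 0.002897 m

z₀ ≈ 0.00290 m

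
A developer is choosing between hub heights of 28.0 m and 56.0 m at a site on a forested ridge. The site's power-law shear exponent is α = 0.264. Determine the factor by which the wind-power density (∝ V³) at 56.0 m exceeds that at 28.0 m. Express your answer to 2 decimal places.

Speed ratio: V_B/V_A = (z_B/z_A)^α = (56.0/28.0)^0.264 = (2.0000)^0.264 = 1.20080
Power-density ratio: P_B/P_A = (V_B/V_A)³ = (1.20080)³ = 1.73147

1.73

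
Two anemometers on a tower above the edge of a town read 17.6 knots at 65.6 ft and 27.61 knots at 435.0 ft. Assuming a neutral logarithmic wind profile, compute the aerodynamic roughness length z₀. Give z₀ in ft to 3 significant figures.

Log law: V(z) ∝ ln(z/z₀). With r = V₁/V₂ = 17.6/27.61 = 0.63745,
r · ln(z₂/z₀) = ln(z₁/z₀) ⇒ ln z₀ = (ln z₁ − r·ln z₂)/(1 − r)
ln z₀ = (4.18358 − 0.63745×6.07535) / 0.36255 = 0.8574
z₀ = exp(0.8574) = 2.357 ft

z₀ ≈ 2.36 ft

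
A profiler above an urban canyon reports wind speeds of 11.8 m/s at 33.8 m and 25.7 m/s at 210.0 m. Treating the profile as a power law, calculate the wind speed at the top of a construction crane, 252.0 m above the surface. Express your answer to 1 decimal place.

First find α: α = ln(V₂/V₁)/ln(z₂/z₁) = ln(25.7/11.8)/ln(210.0/33.8) = 0.77839/1.82665 = 0.4261
Extrapolate from 210.0 m to 252.0 m: V₃ = 25.7 × (252.0/210.0)^0.4261 = 25.7 × 1.0808 = 27.7763 m/s

27.8 m/s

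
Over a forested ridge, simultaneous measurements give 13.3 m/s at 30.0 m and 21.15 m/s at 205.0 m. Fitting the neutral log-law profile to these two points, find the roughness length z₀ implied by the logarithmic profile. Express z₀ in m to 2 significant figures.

Log law: V(z) ∝ ln(z/z₀). With r = V₁/V₂ = 13.3/21.15 = 0.62884,
r · ln(z₂/z₀) = ln(z₁/z₀) ⇒ ln z₀ = (ln z₁ − r·ln z₂)/(1 − r)
ln z₀ = (3.40120 − 0.62884×5.32301) / 0.37116 = 0.1451
z₀ = exp(0.1451) = 1.156 m

z₀ ≈ 1.2 m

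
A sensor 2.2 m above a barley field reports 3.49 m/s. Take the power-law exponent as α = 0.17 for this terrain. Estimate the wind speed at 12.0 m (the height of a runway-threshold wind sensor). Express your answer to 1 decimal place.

4.7 m/s

Power-law profile: V₂ = V₁ · (z₂/z₁)^α
V₂ = 3.49 × (12.0/2.2)^0.17 = 3.49 × (5.4545)^0.17
    = 3.49 × 1.3343 = 4.6567 m/s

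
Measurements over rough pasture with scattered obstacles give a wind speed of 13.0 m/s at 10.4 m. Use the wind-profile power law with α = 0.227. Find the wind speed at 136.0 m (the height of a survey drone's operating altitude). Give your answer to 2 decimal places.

23.30 m/s

Power-law profile: V₂ = V₁ · (z₂/z₁)^α
V₂ = 13.0 × (136.0/10.4)^0.227 = 13.0 × (13.0769)^0.227
    = 13.0 × 1.7924 = 23.3018 m/s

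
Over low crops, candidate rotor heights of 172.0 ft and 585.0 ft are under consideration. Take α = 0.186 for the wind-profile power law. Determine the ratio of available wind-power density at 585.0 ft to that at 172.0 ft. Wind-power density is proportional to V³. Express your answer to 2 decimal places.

1.98

Speed ratio: V_B/V_A = (z_B/z_A)^α = (585.0/172.0)^0.186 = (3.4012)^0.186 = 1.25569
Power-density ratio: P_B/P_A = (V_B/V_A)³ = (1.25569)³ = 1.97992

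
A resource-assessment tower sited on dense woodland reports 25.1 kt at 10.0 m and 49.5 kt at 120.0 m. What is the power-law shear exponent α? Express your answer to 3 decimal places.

Power law: V₂/V₁ = (z₂/z₁)^α ⇒ α = ln(V₂/V₁) / ln(z₂/z₁)
α = ln(49.5/25.1) / ln(120.0/10.0) = ln(1.9721) / ln(12.0000)
  = 0.67910 / 2.48491 = 0.27329

α ≈ 0.273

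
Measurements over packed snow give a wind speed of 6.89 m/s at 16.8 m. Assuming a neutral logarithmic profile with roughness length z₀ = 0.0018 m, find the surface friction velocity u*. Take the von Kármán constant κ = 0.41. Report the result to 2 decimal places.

Log law: V(z) = (u*/κ) · ln(z/z₀) ⇒ u* = κ · V / ln(z/z₀)
u* = 0.41 × 6.89 / ln(16.8/0.0018) = 0.41 × 6.89 / 9.1413
   = 2.8249 / 9.1413 = 0.3090 m/s

u* ≈ 0.31 m/s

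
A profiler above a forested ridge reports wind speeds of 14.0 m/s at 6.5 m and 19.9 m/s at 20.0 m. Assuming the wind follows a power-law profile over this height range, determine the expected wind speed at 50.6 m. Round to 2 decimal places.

26.61 m/s

First find α: α = ln(V₂/V₁)/ln(z₂/z₁) = ln(19.9/14.0)/ln(20.0/6.5) = 0.35166/1.12393 = 0.3129
Extrapolate from 20.0 m to 50.6 m: V₃ = 19.9 × (50.6/20.0)^0.3129 = 19.9 × 1.3370 = 26.6063 m/s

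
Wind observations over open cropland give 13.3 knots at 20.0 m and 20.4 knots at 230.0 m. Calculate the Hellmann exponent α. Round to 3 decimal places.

Power law: V₂/V₁ = (z₂/z₁)^α ⇒ α = ln(V₂/V₁) / ln(z₂/z₁)
α = ln(20.4/13.3) / ln(230.0/20.0) = ln(1.5338) / ln(11.5000)
  = 0.42777 / 2.44235 = 0.17515

α ≈ 0.175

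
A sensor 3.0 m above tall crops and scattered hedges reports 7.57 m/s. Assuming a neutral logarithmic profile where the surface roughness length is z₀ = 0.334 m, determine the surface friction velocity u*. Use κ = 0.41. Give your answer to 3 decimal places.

u* ≈ 1.414 m/s

Log law: V(z) = (u*/κ) · ln(z/z₀) ⇒ u* = κ · V / ln(z/z₀)
u* = 0.41 × 7.57 / ln(3.0/0.334) = 0.41 × 7.57 / 2.1952
   = 3.1037 / 2.1952 = 1.4138 m/s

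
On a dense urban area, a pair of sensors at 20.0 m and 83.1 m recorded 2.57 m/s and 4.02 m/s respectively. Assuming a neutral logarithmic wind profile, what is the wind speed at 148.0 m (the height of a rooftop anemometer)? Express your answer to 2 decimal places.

4.61 m/s

Log law: V ∝ ln(z/z₀). From the pair, with r = V₁/V₂ = 0.63930,
ln z₀ = (ln z₁ − r·ln z₂)/(1 − r) = (2.9957 − 0.63930×4.4200)/0.36070 = 0.4713 → z₀ = 1.602 m
V₃ = V₁ · ln(z₃/z₀)/ln(z₁/z₀) = 2.57 × 4.5260/2.5245 = 4.6076 m/s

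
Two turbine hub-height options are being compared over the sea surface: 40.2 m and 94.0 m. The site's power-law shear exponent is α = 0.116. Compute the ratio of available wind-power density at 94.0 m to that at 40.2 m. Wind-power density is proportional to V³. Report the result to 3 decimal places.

1.344

Speed ratio: V_B/V_A = (z_B/z_A)^α = (94.0/40.2)^0.116 = (2.3383)^0.116 = 1.10355
Power-density ratio: P_B/P_A = (V_B/V_A)³ = (1.10355)³ = 1.34393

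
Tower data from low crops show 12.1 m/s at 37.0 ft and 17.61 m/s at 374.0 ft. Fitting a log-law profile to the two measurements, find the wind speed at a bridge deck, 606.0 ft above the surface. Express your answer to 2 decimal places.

18.76 m/s

Log law: V ∝ ln(z/z₀). From the pair, with r = V₁/V₂ = 0.68711,
ln z₀ = (ln z₁ − r·ln z₂)/(1 − r) = (3.6109 − 0.68711×5.9243)/0.31289 = -1.4692 → z₀ = 0.2301 ft
V₃ = V₁ · ln(z₃/z₀)/ln(z₁/z₀) = 12.1 × 7.8761/5.0801 = 18.7595 m/s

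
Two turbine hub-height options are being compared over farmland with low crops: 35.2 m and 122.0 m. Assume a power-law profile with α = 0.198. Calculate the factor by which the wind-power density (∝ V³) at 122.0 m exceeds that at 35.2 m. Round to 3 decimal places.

Speed ratio: V_B/V_A = (z_B/z_A)^α = (122.0/35.2)^0.198 = (3.4659)^0.198 = 1.27904
Power-density ratio: P_B/P_A = (V_B/V_A)³ = (1.27904)³ = 2.09243

2.092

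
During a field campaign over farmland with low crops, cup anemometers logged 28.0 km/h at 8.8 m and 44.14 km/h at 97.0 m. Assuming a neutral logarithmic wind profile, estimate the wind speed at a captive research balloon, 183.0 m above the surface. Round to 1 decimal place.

48.4 km/h

Log law: V ∝ ln(z/z₀). From the pair, with r = V₁/V₂ = 0.63435,
ln z₀ = (ln z₁ − r·ln z₂)/(1 − r) = (2.1748 − 0.63435×4.5747)/0.36565 = -1.9887 → z₀ = 0.1369 m
V₃ = V₁ · ln(z₃/z₀)/ln(z₁/z₀) = 28.0 × 7.1982/4.1635 = 48.4089 km/h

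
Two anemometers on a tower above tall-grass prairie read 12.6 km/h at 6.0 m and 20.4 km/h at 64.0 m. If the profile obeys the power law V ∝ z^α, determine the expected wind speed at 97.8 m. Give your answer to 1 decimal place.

22.2 km/h

First find α: α = ln(V₂/V₁)/ln(z₂/z₁) = ln(20.4/12.6)/ln(64.0/6.0) = 0.48184/2.36712 = 0.2036
Extrapolate from 64.0 m to 97.8 m: V₃ = 20.4 × (97.8/64.0)^0.2036 = 20.4 × 1.0902 = 22.2391 km/h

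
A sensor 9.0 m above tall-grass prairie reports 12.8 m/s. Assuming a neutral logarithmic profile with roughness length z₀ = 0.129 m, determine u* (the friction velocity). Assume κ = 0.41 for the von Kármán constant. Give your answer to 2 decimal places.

Log law: V(z) = (u*/κ) · ln(z/z₀) ⇒ u* = κ · V / ln(z/z₀)
u* = 0.41 × 12.8 / ln(9.0/0.129) = 0.41 × 12.8 / 4.2452
   = 5.2480 / 4.2452 = 1.2362 m/s

u* ≈ 1.24 m/s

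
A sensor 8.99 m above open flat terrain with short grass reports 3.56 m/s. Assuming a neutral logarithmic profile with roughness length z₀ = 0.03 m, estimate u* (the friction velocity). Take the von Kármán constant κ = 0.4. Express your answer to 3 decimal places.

Log law: V(z) = (u*/κ) · ln(z/z₀) ⇒ u* = κ · V / ln(z/z₀)
u* = 0.4 × 3.56 / ln(8.99/0.03) = 0.4 × 3.56 / 5.7027
   = 1.4240 / 5.7027 = 0.2497 m/s

u* ≈ 0.250 m/s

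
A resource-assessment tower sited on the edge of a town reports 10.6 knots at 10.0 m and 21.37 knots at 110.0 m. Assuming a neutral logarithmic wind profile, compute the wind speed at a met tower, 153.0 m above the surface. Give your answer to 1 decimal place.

Log law: V ∝ ln(z/z₀). From the pair, with r = V₁/V₂ = 0.49602,
ln z₀ = (ln z₁ − r·ln z₂)/(1 − r) = (2.3026 − 0.49602×4.7005)/0.50398 = -0.0575 → z₀ = 0.9442 m
V₃ = V₁ · ln(z₃/z₀)/ln(z₁/z₀) = 10.6 × 5.0879/2.3600 = 22.8520 knots

22.9 knots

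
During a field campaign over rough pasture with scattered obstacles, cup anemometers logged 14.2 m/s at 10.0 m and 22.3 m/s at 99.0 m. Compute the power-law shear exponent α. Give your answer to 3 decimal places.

α ≈ 0.197

Power law: V₂/V₁ = (z₂/z₁)^α ⇒ α = ln(V₂/V₁) / ln(z₂/z₁)
α = ln(22.3/14.2) / ln(99.0/10.0) = ln(1.5704) / ln(9.9000)
  = 0.45134 / 2.29253 = 0.19688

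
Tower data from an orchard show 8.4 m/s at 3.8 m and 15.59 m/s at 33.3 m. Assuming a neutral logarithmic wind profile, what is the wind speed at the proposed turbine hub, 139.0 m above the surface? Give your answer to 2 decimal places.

20.32 m/s

Log law: V ∝ ln(z/z₀). From the pair, with r = V₁/V₂ = 0.53881,
ln z₀ = (ln z₁ − r·ln z₂)/(1 − r) = (1.3350 − 0.53881×3.5056)/0.46119 = -1.2008 → z₀ = 0.3009 m
V₃ = V₁ · ln(z₃/z₀)/ln(z₁/z₀) = 8.4 × 6.1353/2.5358 = 20.3233 m/s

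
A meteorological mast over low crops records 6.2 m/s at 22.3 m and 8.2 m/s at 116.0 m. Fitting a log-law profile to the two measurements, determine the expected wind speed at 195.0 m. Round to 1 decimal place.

8.8 m/s

Log law: V ∝ ln(z/z₀). From the pair, with r = V₁/V₂ = 0.75610,
ln z₀ = (ln z₁ − r·ln z₂)/(1 − r) = (3.1046 − 0.75610×4.7536)/0.24390 = -2.0073 → z₀ = 0.1343 m
V₃ = V₁ · ln(z₃/z₀)/ln(z₁/z₀) = 6.2 × 7.2803/5.1119 = 8.8300 m/s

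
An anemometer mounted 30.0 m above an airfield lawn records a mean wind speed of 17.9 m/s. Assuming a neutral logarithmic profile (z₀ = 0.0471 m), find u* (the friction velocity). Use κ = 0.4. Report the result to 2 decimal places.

Log law: V(z) = (u*/κ) · ln(z/z₀) ⇒ u* = κ · V / ln(z/z₀)
u* = 0.4 × 17.9 / ln(30.0/0.0471) = 0.4 × 17.9 / 6.4567
   = 7.1600 / 6.4567 = 1.1089 m/s

u* ≈ 1.11 m/s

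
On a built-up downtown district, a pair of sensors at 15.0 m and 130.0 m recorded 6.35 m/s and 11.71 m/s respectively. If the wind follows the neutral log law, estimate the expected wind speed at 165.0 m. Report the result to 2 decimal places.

12.30 m/s

Log law: V ∝ ln(z/z₀). From the pair, with r = V₁/V₂ = 0.54227,
ln z₀ = (ln z₁ − r·ln z₂)/(1 − r) = (2.7081 − 0.54227×4.8675)/0.45773 = 0.1497 → z₀ = 1.161 m
V₃ = V₁ · ln(z₃/z₀)/ln(z₁/z₀) = 6.35 × 4.9562/2.5583 = 12.3018 m/s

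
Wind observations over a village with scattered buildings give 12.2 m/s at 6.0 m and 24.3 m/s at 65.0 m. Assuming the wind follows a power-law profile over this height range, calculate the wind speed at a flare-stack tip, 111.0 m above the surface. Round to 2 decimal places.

First find α: α = ln(V₂/V₁)/ln(z₂/z₁) = ln(24.3/12.2)/ln(65.0/6.0) = 0.68904/2.38263 = 0.2892
Extrapolate from 65.0 m to 111.0 m: V₃ = 24.3 × (111.0/65.0)^0.2892 = 24.3 × 1.1674 = 28.3673 m/s

28.37 m/s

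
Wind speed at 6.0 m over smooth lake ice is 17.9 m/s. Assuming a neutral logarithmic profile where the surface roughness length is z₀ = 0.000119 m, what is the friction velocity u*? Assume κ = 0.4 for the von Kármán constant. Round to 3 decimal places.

u* ≈ 0.661 m/s

Log law: V(z) = (u*/κ) · ln(z/z₀) ⇒ u* = κ · V / ln(z/z₀)
u* = 0.4 × 17.9 / ln(6.0/0.000119) = 0.4 × 17.9 / 10.8281
   = 7.1600 / 10.8281 = 0.6612 m/s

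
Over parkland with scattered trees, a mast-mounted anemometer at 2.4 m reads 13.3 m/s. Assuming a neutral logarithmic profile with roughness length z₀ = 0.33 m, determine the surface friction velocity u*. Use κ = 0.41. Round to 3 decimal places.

Log law: V(z) = (u*/κ) · ln(z/z₀) ⇒ u* = κ · V / ln(z/z₀)
u* = 0.41 × 13.3 / ln(2.4/0.33) = 0.41 × 13.3 / 1.9841
   = 5.4530 / 1.9841 = 2.7483 m/s

u* ≈ 2.748 m/s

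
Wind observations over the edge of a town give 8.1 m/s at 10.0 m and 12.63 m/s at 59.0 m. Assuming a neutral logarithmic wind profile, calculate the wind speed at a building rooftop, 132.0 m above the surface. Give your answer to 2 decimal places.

14.69 m/s

Log law: V ∝ ln(z/z₀). From the pair, with r = V₁/V₂ = 0.64133,
ln z₀ = (ln z₁ − r·ln z₂)/(1 − r) = (2.3026 − 0.64133×4.0775)/0.35867 = -0.8712 → z₀ = 0.4185 m
V₃ = V₁ · ln(z₃/z₀)/ln(z₁/z₀) = 8.1 × 5.7540/3.1738 = 14.6852 m/s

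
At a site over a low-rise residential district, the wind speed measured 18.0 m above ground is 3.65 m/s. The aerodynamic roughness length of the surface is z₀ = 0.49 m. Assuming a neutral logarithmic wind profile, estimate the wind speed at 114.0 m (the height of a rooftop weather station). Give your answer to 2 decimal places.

5.52 m/s

Log law: V(z) ∝ ln(z/z₀), so V₂/V₁ = ln(z₂/z₀) / ln(z₁/z₀).
ln(114.0/0.49) = 5.4495, ln(18.0/0.49) = 3.6037
V₂ = 3.65 × 5.4495/3.6037 = 3.65 × 1.5122 = 5.5195 m/s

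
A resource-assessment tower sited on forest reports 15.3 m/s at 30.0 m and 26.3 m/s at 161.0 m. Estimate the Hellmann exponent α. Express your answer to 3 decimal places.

Power law: V₂/V₁ = (z₂/z₁)^α ⇒ α = ln(V₂/V₁) / ln(z₂/z₁)
α = ln(26.3/15.3) / ln(161.0/30.0) = ln(1.7190) / ln(5.3667)
  = 0.54172 / 1.68021 = 0.32241

α ≈ 0.322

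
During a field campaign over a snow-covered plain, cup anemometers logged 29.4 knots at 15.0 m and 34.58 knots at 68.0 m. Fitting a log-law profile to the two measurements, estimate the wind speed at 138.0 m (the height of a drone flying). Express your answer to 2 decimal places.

Log law: V ∝ ln(z/z₀). From the pair, with r = V₁/V₂ = 0.85020,
ln z₀ = (ln z₁ − r·ln z₂)/(1 − r) = (2.7081 − 0.85020×4.2195)/0.14980 = -5.8705 → z₀ = 0.002821 m
V₃ = V₁ · ln(z₃/z₀)/ln(z₁/z₀) = 29.4 × 10.7977/8.5785 = 37.0056 knots

37.01 knots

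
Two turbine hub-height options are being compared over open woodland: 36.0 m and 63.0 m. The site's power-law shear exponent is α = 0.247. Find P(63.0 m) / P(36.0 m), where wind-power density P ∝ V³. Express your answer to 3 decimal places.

1.514

Speed ratio: V_B/V_A = (z_B/z_A)^α = (63.0/36.0)^0.247 = (1.7500)^0.247 = 1.14823
Power-density ratio: P_B/P_A = (V_B/V_A)³ = (1.14823)³ = 1.51388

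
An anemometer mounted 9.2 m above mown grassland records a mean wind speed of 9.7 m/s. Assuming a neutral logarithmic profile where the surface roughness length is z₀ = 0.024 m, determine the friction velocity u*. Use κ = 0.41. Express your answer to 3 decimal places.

u* ≈ 0.669 m/s

Log law: V(z) = (u*/κ) · ln(z/z₀) ⇒ u* = κ · V / ln(z/z₀)
u* = 0.41 × 9.7 / ln(9.2/0.024) = 0.41 × 9.7 / 5.9489
   = 3.9770 / 5.9489 = 0.6685 m/s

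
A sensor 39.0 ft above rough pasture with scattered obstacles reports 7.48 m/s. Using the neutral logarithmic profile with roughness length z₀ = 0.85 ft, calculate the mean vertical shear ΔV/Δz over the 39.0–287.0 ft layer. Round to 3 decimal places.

Log law: V₂ = V₁ · ln(z₂/z₀)/ln(z₁/z₀) = 7.48 × 5.8220/3.8261 = 11.3820 m/s
ΔV/Δz = (11.3820 − 7.48)/(287.0 − 39.0) = 3.9020/248.0000 = 0.01573 m/s/ft

0.016 m/s/ft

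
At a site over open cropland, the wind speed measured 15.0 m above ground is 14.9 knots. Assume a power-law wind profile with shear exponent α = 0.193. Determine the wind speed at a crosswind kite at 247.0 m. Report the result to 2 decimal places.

Power-law profile: V₂ = V₁ · (z₂/z₁)^α
V₂ = 14.9 × (247.0/15.0)^0.193 = 14.9 × (16.4667)^0.193
    = 14.9 × 1.7171 = 25.5853 knots

25.59 knots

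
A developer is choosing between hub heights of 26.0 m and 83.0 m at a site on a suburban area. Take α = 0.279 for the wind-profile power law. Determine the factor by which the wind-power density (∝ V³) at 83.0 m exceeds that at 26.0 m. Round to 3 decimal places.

2.642

Speed ratio: V_B/V_A = (z_B/z_A)^α = (83.0/26.0)^0.279 = (3.1923)^0.279 = 1.38244
Power-density ratio: P_B/P_A = (V_B/V_A)³ = (1.38244)³ = 2.64202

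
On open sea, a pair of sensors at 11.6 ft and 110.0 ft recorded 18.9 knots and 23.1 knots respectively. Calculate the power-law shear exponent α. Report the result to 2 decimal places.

α ≈ 0.09

Power law: V₂/V₁ = (z₂/z₁)^α ⇒ α = ln(V₂/V₁) / ln(z₂/z₁)
α = ln(23.1/18.9) / ln(110.0/11.6) = ln(1.2222) / ln(9.4828)
  = 0.20067 / 2.24948 = 0.08921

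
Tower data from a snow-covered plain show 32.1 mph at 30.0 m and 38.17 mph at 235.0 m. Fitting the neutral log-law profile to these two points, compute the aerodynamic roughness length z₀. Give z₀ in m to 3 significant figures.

Log law: V(z) ∝ ln(z/z₀). With r = V₁/V₂ = 32.1/38.17 = 0.84097,
r · ln(z₂/z₀) = ln(z₁/z₀) ⇒ ln z₀ = (ln z₁ − r·ln z₂)/(1 − r)
ln z₀ = (3.40120 − 0.84097×5.45959) / 0.15903 = -7.4842
z₀ = exp(-7.4842) = 0.0005619 m

z₀ ≈ 0.000562 m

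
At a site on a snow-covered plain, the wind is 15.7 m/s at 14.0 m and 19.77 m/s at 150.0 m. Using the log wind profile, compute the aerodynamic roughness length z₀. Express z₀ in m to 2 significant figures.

Log law: V(z) ∝ ln(z/z₀). With r = V₁/V₂ = 15.7/19.77 = 0.79413,
r · ln(z₂/z₀) = ln(z₁/z₀) ⇒ ln z₀ = (ln z₁ − r·ln z₂)/(1 − r)
ln z₀ = (2.63906 − 0.79413×5.01064) / 0.20587 = -6.5093
z₀ = exp(-6.5093) = 0.001490 m

z₀ ≈ 0.0015 m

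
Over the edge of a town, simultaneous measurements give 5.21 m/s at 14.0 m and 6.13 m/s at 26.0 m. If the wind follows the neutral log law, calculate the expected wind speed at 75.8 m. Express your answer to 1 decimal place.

7.7 m/s

Log law: V ∝ ln(z/z₀). From the pair, with r = V₁/V₂ = 0.84992,
ln z₀ = (ln z₁ − r·ln z₂)/(1 − r) = (2.6391 − 0.84992×3.2581)/0.15008 = -0.8666 → z₀ = 0.4204 m
V₃ = V₁ · ln(z₃/z₀)/ln(z₁/z₀) = 5.21 × 5.1947/3.5056 = 7.7202 m/s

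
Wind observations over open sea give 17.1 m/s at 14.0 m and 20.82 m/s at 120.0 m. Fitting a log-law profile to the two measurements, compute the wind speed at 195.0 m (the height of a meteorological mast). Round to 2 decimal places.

Log law: V ∝ ln(z/z₀). From the pair, with r = V₁/V₂ = 0.82133,
ln z₀ = (ln z₁ − r·ln z₂)/(1 − r) = (2.6391 − 0.82133×4.7875)/0.17867 = -7.2368 → z₀ = 0.0007196 m
V₃ = V₁ · ln(z₃/z₀)/ln(z₁/z₀) = 17.1 × 12.5098/9.8759 = 21.6607 m/s

21.66 m/s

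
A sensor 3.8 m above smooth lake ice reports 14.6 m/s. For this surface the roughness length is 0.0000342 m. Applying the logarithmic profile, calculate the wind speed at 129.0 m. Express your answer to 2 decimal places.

19.03 m/s

Log law: V(z) ∝ ln(z/z₀), so V₂/V₁ = ln(z₂/z₀) / ln(z₁/z₀).
ln(129.0/0.0000342) = 15.1431, ln(3.8/0.0000342) = 11.6183
V₂ = 14.6 × 15.1431/11.6183 = 14.6 × 1.3034 = 19.0294 m/s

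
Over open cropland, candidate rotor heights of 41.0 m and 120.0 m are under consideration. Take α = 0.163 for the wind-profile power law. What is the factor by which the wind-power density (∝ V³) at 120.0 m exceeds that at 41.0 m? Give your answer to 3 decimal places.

Speed ratio: V_B/V_A = (z_B/z_A)^α = (120.0/41.0)^0.163 = (2.9268)^0.163 = 1.19130
Power-density ratio: P_B/P_A = (V_B/V_A)³ = (1.19130)³ = 1.69071

1.691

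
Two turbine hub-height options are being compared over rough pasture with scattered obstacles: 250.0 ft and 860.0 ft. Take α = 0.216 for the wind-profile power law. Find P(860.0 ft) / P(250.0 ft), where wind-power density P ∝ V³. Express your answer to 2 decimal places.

Speed ratio: V_B/V_A = (z_B/z_A)^α = (860.0/250.0)^0.216 = (3.4400)^0.216 = 1.30586
Power-density ratio: P_B/P_A = (V_B/V_A)³ = (1.30586)³ = 2.22684

2.23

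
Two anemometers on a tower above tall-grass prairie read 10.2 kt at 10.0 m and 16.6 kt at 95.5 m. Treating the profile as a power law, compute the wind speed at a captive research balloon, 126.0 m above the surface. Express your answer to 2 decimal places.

First find α: α = ln(V₂/V₁)/ln(z₂/z₁) = ln(16.6/10.2)/ln(95.5/10.0) = 0.48701/2.25654 = 0.2158
Extrapolate from 95.5 m to 126.0 m: V₃ = 16.6 × (126.0/95.5)^0.2158 = 16.6 × 1.0616 = 17.6233 kt

17.62 kt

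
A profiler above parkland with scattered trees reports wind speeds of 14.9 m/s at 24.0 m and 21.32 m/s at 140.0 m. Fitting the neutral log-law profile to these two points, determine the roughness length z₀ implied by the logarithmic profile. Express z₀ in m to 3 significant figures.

z₀ ≈ 0.401 m

Log law: V(z) ∝ ln(z/z₀). With r = V₁/V₂ = 14.9/21.32 = 0.69887,
r · ln(z₂/z₀) = ln(z₁/z₀) ⇒ ln z₀ = (ln z₁ − r·ln z₂)/(1 − r)
ln z₀ = (3.17805 − 0.69887×4.94164) / 0.30113 = -0.9150
z₀ = exp(-0.9150) = 0.4005 m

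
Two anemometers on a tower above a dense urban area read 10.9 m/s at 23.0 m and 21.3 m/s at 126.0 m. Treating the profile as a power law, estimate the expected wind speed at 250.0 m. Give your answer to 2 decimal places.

27.90 m/s

First find α: α = ln(V₂/V₁)/ln(z₂/z₁) = ln(21.3/10.9)/ln(126.0/23.0) = 0.66994/1.70079 = 0.3939
Extrapolate from 126.0 m to 250.0 m: V₃ = 21.3 × (250.0/126.0)^0.3939 = 21.3 × 1.3098 = 27.8993 m/s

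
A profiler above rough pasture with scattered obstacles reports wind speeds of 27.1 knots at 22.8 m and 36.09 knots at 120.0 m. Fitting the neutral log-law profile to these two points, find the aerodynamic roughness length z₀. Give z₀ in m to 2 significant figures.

Log law: V(z) ∝ ln(z/z₀). With r = V₁/V₂ = 27.1/36.09 = 0.75090,
r · ln(z₂/z₀) = ln(z₁/z₀) ⇒ ln z₀ = (ln z₁ − r·ln z₂)/(1 − r)
ln z₀ = (3.12676 − 0.75090×4.78749) / 0.24910 = -1.8794
z₀ = exp(-1.8794) = 0.1527 m

z₀ ≈ 0.15 m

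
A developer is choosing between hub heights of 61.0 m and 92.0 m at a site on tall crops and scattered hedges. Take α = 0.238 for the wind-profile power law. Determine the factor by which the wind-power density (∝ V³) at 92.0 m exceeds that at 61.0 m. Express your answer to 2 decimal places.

Speed ratio: V_B/V_A = (z_B/z_A)^α = (92.0/61.0)^0.238 = (1.5082)^0.238 = 1.10274
Power-density ratio: P_B/P_A = (V_B/V_A)³ = (1.10274)³ = 1.34097

1.34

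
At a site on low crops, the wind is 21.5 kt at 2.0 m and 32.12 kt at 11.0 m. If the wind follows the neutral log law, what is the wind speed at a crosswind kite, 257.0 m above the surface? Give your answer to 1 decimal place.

51.8 kt

Log law: V ∝ ln(z/z₀). From the pair, with r = V₁/V₂ = 0.66936,
ln z₀ = (ln z₁ − r·ln z₂)/(1 − r) = (0.6931 − 0.66936×2.3979)/0.33064 = -2.7581 → z₀ = 0.06341 m
V₃ = V₁ · ln(z₃/z₀)/ln(z₁/z₀) = 21.5 × 8.3072/3.4512 = 51.7508 kt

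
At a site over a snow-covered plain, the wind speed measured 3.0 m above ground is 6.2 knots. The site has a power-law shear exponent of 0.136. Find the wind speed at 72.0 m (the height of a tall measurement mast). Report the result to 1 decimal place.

9.6 knots

Power-law profile: V₂ = V₁ · (z₂/z₁)^α
V₂ = 6.2 × (72.0/3.0)^0.136 = 6.2 × (24.0000)^0.136
    = 6.2 × 1.5407 = 9.5521 knots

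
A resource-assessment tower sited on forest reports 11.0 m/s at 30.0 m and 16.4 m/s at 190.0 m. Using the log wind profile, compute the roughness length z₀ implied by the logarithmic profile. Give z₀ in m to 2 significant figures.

z₀ ≈ 0.70 m

Log law: V(z) ∝ ln(z/z₀). With r = V₁/V₂ = 11.0/16.4 = 0.67073,
r · ln(z₂/z₀) = ln(z₁/z₀) ⇒ ln z₀ = (ln z₁ − r·ln z₂)/(1 − r)
ln z₀ = (3.40120 − 0.67073×5.24702) / 0.32927 = -0.3588
z₀ = exp(-0.3588) = 0.6985 m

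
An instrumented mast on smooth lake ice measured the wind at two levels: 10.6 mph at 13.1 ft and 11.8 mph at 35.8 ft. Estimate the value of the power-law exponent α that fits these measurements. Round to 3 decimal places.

α ≈ 0.107

Power law: V₂/V₁ = (z₂/z₁)^α ⇒ α = ln(V₂/V₁) / ln(z₂/z₁)
α = ln(11.8/10.6) / ln(35.8/13.1) = ln(1.1132) / ln(2.7328)
  = 0.10725 / 1.00534 = 0.10668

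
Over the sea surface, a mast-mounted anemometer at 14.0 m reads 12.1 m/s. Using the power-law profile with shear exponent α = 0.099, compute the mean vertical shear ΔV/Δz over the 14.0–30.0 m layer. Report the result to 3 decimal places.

Power law: V₂ = V₁ · (z₂/z₁)^α = 12.1 × (2.1429)^0.099 = 13.0483 m/s
ΔV/Δz = (13.0483 − 12.1)/(30.0 − 14.0) = 0.9483/16.0000 = 0.05927 m/s/m

0.059 m/s/m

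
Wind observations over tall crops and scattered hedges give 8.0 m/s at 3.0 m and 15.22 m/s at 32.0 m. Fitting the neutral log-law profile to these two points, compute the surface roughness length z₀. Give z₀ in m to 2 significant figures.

Log law: V(z) ∝ ln(z/z₀). With r = V₁/V₂ = 8.0/15.22 = 0.52562,
r · ln(z₂/z₀) = ln(z₁/z₀) ⇒ ln z₀ = (ln z₁ − r·ln z₂)/(1 − r)
ln z₀ = (1.09861 − 0.52562×3.46574) / 0.47438 = -1.5242
z₀ = exp(-1.5242) = 0.2178 m

z₀ ≈ 0.22 m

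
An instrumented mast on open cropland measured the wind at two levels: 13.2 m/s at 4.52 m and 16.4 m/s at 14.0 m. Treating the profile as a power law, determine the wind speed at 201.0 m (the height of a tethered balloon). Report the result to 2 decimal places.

27.35 m/s

First find α: α = ln(V₂/V₁)/ln(z₂/z₁) = ln(16.4/13.2)/ln(14.0/4.52) = 0.21706/1.13055 = 0.1920
Extrapolate from 14.0 m to 201.0 m: V₃ = 16.4 × (201.0/14.0)^0.1920 = 16.4 × 1.6678 = 27.3527 m/s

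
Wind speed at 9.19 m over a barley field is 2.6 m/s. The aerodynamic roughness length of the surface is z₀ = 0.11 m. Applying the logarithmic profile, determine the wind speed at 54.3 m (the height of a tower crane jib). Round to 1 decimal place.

Log law: V(z) ∝ ln(z/z₀), so V₂/V₁ = ln(z₂/z₀) / ln(z₁/z₀).
ln(54.3/0.11) = 6.2018, ln(9.19/0.11) = 4.4254
V₂ = 2.6 × 6.2018/4.4254 = 2.6 × 1.4014 = 3.6437 m/s

3.6 m/s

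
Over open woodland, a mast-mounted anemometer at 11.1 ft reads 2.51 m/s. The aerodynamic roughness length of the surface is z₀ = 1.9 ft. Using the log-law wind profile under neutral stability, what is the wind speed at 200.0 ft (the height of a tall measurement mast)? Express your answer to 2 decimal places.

Log law: V(z) ∝ ln(z/z₀), so V₂/V₁ = ln(z₂/z₀) / ln(z₁/z₀).
ln(200.0/1.9) = 4.6565, ln(11.1/1.9) = 1.7651
V₂ = 2.51 × 4.6565/1.7651 = 2.51 × 2.6381 = 6.6216 m/s

6.62 m/s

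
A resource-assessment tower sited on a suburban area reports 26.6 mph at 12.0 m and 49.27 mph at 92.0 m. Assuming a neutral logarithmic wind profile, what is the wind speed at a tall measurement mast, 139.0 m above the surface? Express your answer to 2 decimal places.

53.86 mph

Log law: V ∝ ln(z/z₀). From the pair, with r = V₁/V₂ = 0.53988,
ln z₀ = (ln z₁ − r·ln z₂)/(1 − r) = (2.4849 − 0.53988×4.5218)/0.46012 = 0.0949 → z₀ = 1.100 m
V₃ = V₁ · ln(z₃/z₀)/ln(z₁/z₀) = 26.6 × 4.8396/2.3900 = 53.8631 mph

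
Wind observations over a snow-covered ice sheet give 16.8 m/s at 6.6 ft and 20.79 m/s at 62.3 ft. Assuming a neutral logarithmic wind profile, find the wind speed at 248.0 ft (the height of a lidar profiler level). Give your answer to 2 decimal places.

23.25 m/s

Log law: V ∝ ln(z/z₀). From the pair, with r = V₁/V₂ = 0.80808,
ln z₀ = (ln z₁ − r·ln z₂)/(1 − r) = (1.8871 − 0.80808×4.1320)/0.19192 = -7.5651 → z₀ = 0.0005182 ft
V₃ = V₁ · ln(z₃/z₀)/ln(z₁/z₀) = 16.8 × 13.0785/9.4522 = 23.2454 m/s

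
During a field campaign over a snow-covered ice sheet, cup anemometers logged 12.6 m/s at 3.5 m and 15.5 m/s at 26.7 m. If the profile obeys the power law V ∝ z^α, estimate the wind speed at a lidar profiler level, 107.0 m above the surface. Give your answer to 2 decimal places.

17.86 m/s

First find α: α = ln(V₂/V₁)/ln(z₂/z₁) = ln(15.5/12.6)/ln(26.7/3.5) = 0.20714/2.03190 = 0.1019
Extrapolate from 26.7 m to 107.0 m: V₃ = 15.5 × (107.0/26.7)^0.1019 = 15.5 × 1.1520 = 17.8563 m/s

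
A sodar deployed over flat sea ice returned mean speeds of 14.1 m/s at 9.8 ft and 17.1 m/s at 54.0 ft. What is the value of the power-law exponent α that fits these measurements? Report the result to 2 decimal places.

α ≈ 0.11

Power law: V₂/V₁ = (z₂/z₁)^α ⇒ α = ln(V₂/V₁) / ln(z₂/z₁)
α = ln(17.1/14.1) / ln(54.0/9.8) = ln(1.2128) / ln(5.5102)
  = 0.19290 / 1.70660 = 0.11303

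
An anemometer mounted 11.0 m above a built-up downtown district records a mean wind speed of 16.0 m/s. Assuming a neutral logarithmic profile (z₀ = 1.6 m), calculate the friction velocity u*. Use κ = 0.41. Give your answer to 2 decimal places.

u* ≈ 3.40 m/s

Log law: V(z) = (u*/κ) · ln(z/z₀) ⇒ u* = κ · V / ln(z/z₀)
u* = 0.41 × 16.0 / ln(11.0/1.6) = 0.41 × 16.0 / 1.9279
   = 6.5600 / 1.9279 = 3.4027 m/s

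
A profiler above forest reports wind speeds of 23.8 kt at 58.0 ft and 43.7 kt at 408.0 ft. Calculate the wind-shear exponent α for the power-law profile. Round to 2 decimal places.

α ≈ 0.31

Power law: V₂/V₁ = (z₂/z₁)^α ⇒ α = ln(V₂/V₁) / ln(z₂/z₁)
α = ln(43.7/23.8) / ln(408.0/58.0) = ln(1.8361) / ln(7.0345)
  = 0.60766 / 1.95082 = 0.31149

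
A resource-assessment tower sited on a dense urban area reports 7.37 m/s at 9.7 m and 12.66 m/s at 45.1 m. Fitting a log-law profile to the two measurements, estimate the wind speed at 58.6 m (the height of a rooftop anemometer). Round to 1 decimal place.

13.6 m/s

Log law: V ∝ ln(z/z₀). From the pair, with r = V₁/V₂ = 0.58215,
ln z₀ = (ln z₁ − r·ln z₂)/(1 − r) = (2.2721 − 0.58215×3.8089)/0.41785 = 0.1311 → z₀ = 1.140 m
V₃ = V₁ · ln(z₃/z₀)/ln(z₁/z₀) = 7.37 × 3.9396/2.1410 = 13.5614 m/s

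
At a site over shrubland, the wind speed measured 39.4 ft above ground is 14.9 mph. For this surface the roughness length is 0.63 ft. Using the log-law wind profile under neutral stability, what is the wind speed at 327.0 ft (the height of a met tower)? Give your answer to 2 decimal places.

Log law: V(z) ∝ ln(z/z₀), so V₂/V₁ = ln(z₂/z₀) / ln(z₁/z₀).
ln(327.0/0.63) = 6.2520, ln(39.4/0.63) = 4.1358
V₂ = 14.9 × 6.2520/4.1358 = 14.9 × 1.5117 = 22.5240 mph

22.52 mph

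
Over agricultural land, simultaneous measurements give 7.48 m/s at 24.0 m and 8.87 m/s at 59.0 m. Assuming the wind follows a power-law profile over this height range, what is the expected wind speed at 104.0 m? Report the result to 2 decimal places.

9.88 m/s

First find α: α = ln(V₂/V₁)/ln(z₂/z₁) = ln(8.87/7.48)/ln(59.0/24.0) = 0.17044/0.89948 = 0.1895
Extrapolate from 59.0 m to 104.0 m: V₃ = 8.87 × (104.0/59.0)^0.1895 = 8.87 × 1.1134 = 9.8758 m/s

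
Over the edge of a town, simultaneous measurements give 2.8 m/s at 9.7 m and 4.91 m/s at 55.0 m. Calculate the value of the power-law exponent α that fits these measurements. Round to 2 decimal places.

Power law: V₂/V₁ = (z₂/z₁)^α ⇒ α = ln(V₂/V₁) / ln(z₂/z₁)
α = ln(4.91/2.8) / ln(55.0/9.7) = ln(1.7536) / ln(5.6701)
  = 0.56165 / 1.73521 = 0.32368

α ≈ 0.32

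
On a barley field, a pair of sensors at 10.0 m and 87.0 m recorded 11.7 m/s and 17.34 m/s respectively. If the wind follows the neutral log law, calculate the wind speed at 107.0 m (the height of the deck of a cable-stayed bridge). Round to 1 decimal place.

Log law: V ∝ ln(z/z₀). From the pair, with r = V₁/V₂ = 0.67474,
ln z₀ = (ln z₁ − r·ln z₂)/(1 − r) = (2.3026 − 0.67474×4.4659)/0.32526 = -2.1852 → z₀ = 0.1125 m
V₃ = V₁ · ln(z₃/z₀)/ln(z₁/z₀) = 11.7 × 6.8580/4.4877 = 17.8795 m/s

17.9 m/s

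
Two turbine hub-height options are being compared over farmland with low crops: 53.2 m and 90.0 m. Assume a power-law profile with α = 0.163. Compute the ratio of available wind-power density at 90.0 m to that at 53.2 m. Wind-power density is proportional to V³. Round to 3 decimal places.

Speed ratio: V_B/V_A = (z_B/z_A)^α = (90.0/53.2)^0.163 = (1.6917)^0.163 = 1.08948
Power-density ratio: P_B/P_A = (V_B/V_A)³ = (1.08948)³ = 1.29316

1.293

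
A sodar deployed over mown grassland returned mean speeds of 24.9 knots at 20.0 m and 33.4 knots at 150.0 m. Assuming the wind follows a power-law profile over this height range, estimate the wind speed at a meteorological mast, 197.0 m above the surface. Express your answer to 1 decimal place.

34.8 knots

First find α: α = ln(V₂/V₁)/ln(z₂/z₁) = ln(33.4/24.9)/ln(150.0/20.0) = 0.29369/2.01490 = 0.1458
Extrapolate from 150.0 m to 197.0 m: V₃ = 33.4 × (197.0/150.0)^0.1458 = 33.4 × 1.0405 = 34.7537 knots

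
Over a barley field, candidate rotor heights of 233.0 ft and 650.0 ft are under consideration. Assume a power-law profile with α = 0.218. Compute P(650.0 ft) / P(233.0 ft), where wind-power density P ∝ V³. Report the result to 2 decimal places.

Speed ratio: V_B/V_A = (z_B/z_A)^α = (650.0/233.0)^0.218 = (2.7897)^0.218 = 1.25064
Power-density ratio: P_B/P_A = (V_B/V_A)³ = (1.25064)³ = 1.95612

1.96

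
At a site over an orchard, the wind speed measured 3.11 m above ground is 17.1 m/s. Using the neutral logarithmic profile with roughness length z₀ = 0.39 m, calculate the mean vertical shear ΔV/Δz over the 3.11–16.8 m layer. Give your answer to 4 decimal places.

Log law: V₂ = V₁ · ln(z₂/z₀)/ln(z₁/z₀) = 17.1 × 3.7630/2.0762 = 30.9923 m/s
ΔV/Δz = (30.9923 − 17.1)/(16.8 − 3.11) = 13.8923/13.6900 = 1.01477 m/s/m

1.0148 m/s/m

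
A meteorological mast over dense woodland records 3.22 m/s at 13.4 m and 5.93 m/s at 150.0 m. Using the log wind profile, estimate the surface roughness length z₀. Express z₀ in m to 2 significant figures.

Log law: V(z) ∝ ln(z/z₀). With r = V₁/V₂ = 3.22/5.93 = 0.54300,
r · ln(z₂/z₀) = ln(z₁/z₀) ⇒ ln z₀ = (ln z₁ − r·ln z₂)/(1 − r)
ln z₀ = (2.59525 − 0.54300×5.01064) / 0.45700 = -0.2747
z₀ = exp(-0.2747) = 0.7598 m

z₀ ≈ 0.76 m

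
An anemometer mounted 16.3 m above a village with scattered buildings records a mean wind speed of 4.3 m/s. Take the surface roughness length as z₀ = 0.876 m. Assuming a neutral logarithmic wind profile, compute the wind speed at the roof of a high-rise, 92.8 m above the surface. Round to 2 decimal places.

Log law: V(z) ∝ ln(z/z₀), so V₂/V₁ = ln(z₂/z₀) / ln(z₁/z₀).
ln(92.8/0.876) = 4.6628, ln(16.3/0.876) = 2.9236
V₂ = 4.3 × 4.6628/2.9236 = 4.3 × 1.5949 = 6.8582 m/s

6.86 m/s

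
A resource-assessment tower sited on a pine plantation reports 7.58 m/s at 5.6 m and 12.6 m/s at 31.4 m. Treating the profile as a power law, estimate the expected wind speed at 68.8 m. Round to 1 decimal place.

First find α: α = ln(V₂/V₁)/ln(z₂/z₁) = ln(12.6/7.58)/ln(31.4/5.6) = 0.50818/1.72404 = 0.2948
Extrapolate from 31.4 m to 68.8 m: V₃ = 12.6 × (68.8/31.4)^0.2948 = 12.6 × 1.2601 = 15.8776 m/s

15.9 m/s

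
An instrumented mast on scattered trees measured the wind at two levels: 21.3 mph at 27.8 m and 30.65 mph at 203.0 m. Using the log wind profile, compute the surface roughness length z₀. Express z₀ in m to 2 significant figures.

z₀ ≈ 0.30 m

Log law: V(z) ∝ ln(z/z₀). With r = V₁/V₂ = 21.3/30.65 = 0.69494,
r · ln(z₂/z₀) = ln(z₁/z₀) ⇒ ln z₀ = (ln z₁ − r·ln z₂)/(1 − r)
ln z₀ = (3.32504 − 0.69494×5.31321) / 0.30506 = -1.2042
z₀ = exp(-1.2042) = 0.2999 m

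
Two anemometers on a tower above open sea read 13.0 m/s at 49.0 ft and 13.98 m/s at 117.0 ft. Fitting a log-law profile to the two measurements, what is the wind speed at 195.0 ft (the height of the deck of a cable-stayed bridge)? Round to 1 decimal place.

Log law: V ∝ ln(z/z₀). From the pair, with r = V₁/V₂ = 0.92990,
ln z₀ = (ln z₁ − r·ln z₂)/(1 − r) = (3.8918 − 0.92990×4.7622)/0.07010 = -7.6537 → z₀ = 0.0004743 ft
V₃ = V₁ · ln(z₃/z₀)/ln(z₁/z₀) = 13.0 × 12.9267/11.5455 = 14.5552 m/s

14.6 m/s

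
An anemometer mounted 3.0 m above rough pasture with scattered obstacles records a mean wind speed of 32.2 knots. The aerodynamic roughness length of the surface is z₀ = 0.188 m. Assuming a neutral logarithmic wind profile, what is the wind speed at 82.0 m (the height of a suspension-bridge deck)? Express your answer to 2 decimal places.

70.66 knots

Log law: V(z) ∝ ln(z/z₀), so V₂/V₁ = ln(z₂/z₀) / ln(z₁/z₀).
ln(82.0/0.188) = 6.0780, ln(3.0/0.188) = 2.7699
V₂ = 32.2 × 6.0780/2.7699 = 32.2 × 2.1943 = 70.6563 knots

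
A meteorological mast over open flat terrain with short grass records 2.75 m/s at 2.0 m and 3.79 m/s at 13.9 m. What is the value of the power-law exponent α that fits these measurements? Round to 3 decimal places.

α ≈ 0.165

Power law: V₂/V₁ = (z₂/z₁)^α ⇒ α = ln(V₂/V₁) / ln(z₂/z₁)
α = ln(3.79/2.75) / ln(13.9/2.0) = ln(1.3782) / ln(6.9500)
  = 0.32077 / 1.93874 = 0.16545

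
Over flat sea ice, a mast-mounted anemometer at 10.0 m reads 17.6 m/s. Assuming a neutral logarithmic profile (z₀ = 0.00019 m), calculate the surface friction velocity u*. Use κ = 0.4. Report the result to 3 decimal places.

Log law: V(z) = (u*/κ) · ln(z/z₀) ⇒ u* = κ · V / ln(z/z₀)
u* = 0.4 × 17.6 / ln(10.0/0.00019) = 0.4 × 17.6 / 10.8711
   = 7.0400 / 10.8711 = 0.6476 m/s

u* ≈ 0.648 m/s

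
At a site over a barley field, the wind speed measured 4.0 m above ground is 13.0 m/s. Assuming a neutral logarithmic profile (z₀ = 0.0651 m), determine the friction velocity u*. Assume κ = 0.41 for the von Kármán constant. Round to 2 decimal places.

Log law: V(z) = (u*/κ) · ln(z/z₀) ⇒ u* = κ · V / ln(z/z₀)
u* = 0.41 × 13.0 / ln(4.0/0.0651) = 0.41 × 13.0 / 4.1181
   = 5.3300 / 4.1181 = 1.2943 m/s

u* ≈ 1.29 m/s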